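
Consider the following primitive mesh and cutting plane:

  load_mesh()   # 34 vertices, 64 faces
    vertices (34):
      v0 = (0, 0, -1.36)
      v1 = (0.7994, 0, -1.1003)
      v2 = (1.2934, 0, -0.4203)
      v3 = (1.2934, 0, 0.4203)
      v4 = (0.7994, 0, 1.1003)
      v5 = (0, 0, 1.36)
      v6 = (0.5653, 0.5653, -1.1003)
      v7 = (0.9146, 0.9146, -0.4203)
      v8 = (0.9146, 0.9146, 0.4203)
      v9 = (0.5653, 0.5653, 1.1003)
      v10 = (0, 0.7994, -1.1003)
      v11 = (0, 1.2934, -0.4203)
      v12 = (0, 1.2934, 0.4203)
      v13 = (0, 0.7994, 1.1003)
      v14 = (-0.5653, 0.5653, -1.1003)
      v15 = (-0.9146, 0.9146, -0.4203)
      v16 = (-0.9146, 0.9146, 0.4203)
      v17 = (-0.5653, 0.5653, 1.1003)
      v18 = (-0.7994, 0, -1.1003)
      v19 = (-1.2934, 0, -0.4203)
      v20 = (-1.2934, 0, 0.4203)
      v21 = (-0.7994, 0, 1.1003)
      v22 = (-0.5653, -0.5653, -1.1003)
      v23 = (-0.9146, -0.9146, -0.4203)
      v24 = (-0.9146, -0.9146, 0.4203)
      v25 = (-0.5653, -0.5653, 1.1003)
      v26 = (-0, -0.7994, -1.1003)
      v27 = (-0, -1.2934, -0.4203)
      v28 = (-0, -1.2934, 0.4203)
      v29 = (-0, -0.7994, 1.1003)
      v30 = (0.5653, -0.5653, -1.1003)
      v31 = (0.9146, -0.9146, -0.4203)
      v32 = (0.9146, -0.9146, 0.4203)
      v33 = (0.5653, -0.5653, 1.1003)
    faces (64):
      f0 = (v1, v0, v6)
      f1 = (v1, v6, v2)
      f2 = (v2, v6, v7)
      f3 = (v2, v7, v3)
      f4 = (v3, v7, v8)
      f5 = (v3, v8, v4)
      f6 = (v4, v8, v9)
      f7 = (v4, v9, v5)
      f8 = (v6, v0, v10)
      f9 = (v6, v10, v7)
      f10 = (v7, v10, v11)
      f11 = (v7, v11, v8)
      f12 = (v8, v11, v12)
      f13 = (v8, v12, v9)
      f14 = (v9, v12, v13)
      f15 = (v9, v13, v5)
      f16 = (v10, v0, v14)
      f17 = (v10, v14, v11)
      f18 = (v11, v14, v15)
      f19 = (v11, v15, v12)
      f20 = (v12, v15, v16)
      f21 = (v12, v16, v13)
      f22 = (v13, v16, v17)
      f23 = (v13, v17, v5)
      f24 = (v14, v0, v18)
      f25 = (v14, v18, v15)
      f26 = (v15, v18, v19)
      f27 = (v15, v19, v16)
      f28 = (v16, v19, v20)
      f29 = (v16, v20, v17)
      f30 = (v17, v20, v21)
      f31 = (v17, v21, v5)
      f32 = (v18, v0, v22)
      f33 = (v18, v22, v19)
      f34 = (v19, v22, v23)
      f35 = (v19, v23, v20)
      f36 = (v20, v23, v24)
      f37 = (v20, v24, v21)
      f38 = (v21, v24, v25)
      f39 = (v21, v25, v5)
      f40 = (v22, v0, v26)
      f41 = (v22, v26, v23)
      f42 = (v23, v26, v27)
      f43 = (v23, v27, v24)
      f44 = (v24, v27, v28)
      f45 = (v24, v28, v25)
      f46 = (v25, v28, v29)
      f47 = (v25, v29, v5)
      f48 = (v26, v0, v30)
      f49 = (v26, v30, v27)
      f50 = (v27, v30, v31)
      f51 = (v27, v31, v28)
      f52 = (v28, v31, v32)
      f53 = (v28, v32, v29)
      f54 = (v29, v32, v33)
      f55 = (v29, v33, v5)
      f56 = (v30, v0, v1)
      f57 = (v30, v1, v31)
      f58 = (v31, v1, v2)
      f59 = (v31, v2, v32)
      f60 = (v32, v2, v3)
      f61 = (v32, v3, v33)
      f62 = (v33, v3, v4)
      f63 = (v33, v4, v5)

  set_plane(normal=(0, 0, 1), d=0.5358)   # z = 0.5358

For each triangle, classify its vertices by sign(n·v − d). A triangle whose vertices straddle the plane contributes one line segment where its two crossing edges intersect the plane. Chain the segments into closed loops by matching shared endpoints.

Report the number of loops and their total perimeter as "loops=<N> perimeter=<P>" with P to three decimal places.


loops=1 perimeter=7.406

Straddling triangles (16 of 64):
  (v3,v8,v4) [--+] → (0.895033, 0.759252, 0.5358)–(1.20949, 0, 0.5358)  len=0.8218
  (v4,v8,v9) [+-+] → (0.895033, 0.759252, 0.5358)–(0.85527, 0.85527, 0.5358)  len=0.1039
  (v8,v12,v9) [--+] → (0.0960179, 1.16973, 0.5358)–(0.85527, 0.85527, 0.5358)  len=0.8218
  (v9,v12,v13) [+-+] → (0.0960179, 1.16973, 0.5358)–(0, 1.20949, 0.5358)  len=0.1039
  (v12,v16,v13) [--+] → (-0.759252, 0.895033, 0.5358)–(0, 1.20949, 0.5358)  len=0.8218
  (v13,v16,v17) [+-+] → (-0.759252, 0.895033, 0.5358)–(-0.85527, 0.85527, 0.5358)  len=0.1039
  (v16,v20,v17) [--+] → (-1.16973, 0.0960179, 0.5358)–(-0.85527, 0.85527, 0.5358)  len=0.8218
  (v17,v20,v21) [+-+] → (-1.16973, 0.0960179, 0.5358)–(-1.20949, 0, 0.5358)  len=0.1039
  (v20,v24,v21) [--+] → (-0.895033, -0.759252, 0.5358)–(-1.20949, 0, 0.5358)  len=0.8218
  (v21,v24,v25) [+-+] → (-0.895033, -0.759252, 0.5358)–(-0.85527, -0.85527, 0.5358)  len=0.1039
  (v24,v28,v25) [--+] → (-0.0960179, -1.16973, 0.5358)–(-0.85527, -0.85527, 0.5358)  len=0.8218
  (v25,v28,v29) [+-+] → (-0.0960179, -1.16973, 0.5358)–(0, -1.20949, 0.5358)  len=0.1039
  (v28,v32,v29) [--+] → (0.759252, -0.895033, 0.5358)–(0, -1.20949, 0.5358)  len=0.8218
  (v29,v32,v33) [+-+] → (0.759252, -0.895033, 0.5358)–(0.85527, -0.85527, 0.5358)  len=0.1039
  (v32,v3,v33) [--+] → (1.16973, -0.0960179, 0.5358)–(0.85527, -0.85527, 0.5358)  len=0.8218
  (v33,v3,v4) [+-+] → (1.16973, -0.0960179, 0.5358)–(1.20949, 0, 0.5358)  len=0.1039

Chained into 1 loop(s):
  loop 1: 16 segments, perimeter = 7.4058
Total perimeter = 7.406


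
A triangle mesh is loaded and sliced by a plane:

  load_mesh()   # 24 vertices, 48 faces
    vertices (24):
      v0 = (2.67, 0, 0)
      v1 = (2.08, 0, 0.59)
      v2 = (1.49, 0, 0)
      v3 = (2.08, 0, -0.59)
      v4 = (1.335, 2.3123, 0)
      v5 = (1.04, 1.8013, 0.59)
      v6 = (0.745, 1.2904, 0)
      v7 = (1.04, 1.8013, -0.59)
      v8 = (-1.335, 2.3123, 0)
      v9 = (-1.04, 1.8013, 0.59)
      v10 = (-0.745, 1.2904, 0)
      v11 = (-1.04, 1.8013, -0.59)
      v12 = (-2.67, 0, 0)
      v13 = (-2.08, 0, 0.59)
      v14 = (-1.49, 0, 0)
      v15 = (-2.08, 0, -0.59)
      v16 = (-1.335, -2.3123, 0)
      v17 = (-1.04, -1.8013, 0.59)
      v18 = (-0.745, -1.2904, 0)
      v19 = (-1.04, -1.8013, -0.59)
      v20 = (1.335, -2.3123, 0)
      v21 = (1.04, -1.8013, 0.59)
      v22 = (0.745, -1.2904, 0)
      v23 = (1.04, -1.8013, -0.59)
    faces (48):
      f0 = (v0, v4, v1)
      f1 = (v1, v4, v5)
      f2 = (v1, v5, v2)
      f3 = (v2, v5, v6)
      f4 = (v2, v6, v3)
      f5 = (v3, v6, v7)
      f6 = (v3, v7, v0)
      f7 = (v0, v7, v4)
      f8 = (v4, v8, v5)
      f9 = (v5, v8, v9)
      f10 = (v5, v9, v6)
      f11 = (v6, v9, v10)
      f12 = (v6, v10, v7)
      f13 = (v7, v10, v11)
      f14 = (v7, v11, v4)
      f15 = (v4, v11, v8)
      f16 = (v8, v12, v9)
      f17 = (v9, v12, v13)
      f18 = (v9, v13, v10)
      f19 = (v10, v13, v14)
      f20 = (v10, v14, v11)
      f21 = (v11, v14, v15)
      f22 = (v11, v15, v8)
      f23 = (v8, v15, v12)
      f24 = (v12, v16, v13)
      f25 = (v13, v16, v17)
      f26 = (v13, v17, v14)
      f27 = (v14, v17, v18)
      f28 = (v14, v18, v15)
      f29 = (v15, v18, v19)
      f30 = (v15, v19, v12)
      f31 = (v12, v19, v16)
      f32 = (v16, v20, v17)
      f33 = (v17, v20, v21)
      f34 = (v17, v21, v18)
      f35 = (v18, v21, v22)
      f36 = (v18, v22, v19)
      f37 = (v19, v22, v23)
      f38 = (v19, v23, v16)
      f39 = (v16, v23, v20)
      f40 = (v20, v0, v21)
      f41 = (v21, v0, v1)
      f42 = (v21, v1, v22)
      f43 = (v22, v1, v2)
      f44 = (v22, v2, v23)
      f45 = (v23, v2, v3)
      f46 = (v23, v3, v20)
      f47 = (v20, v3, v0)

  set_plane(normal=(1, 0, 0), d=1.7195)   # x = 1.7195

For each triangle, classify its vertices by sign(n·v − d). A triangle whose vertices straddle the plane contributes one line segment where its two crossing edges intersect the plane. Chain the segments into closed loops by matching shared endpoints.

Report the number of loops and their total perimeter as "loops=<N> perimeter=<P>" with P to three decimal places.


loops=1 perimeter=7.604

Straddling triangles (14 of 48):
  (v0,v4,v1) [+-+] → (1.7195, 1.64632, 0)–(1.7195, 1.1189, 0.304503)  len=0.6090
  (v1,v4,v5) [+--] → (1.7195, 1.1189, 0.304503)–(1.7195, 0.624393, 0.59)  len=0.5710
  (v1,v5,v2) [+--] → (1.7195, 0.624393, 0.59)–(1.7195, 0, 0.2295)  len=0.7210
  (v2,v6,v3) [--+] → (1.7195, 0.348456, -0.430678)–(1.7195, 0, -0.2295)  len=0.4024
  (v3,v6,v7) [+--] → (1.7195, 0.348456, -0.430678)–(1.7195, 0.624393, -0.59)  len=0.3186
  (v3,v7,v0) [+-+] → (1.7195, 0.624393, -0.59)–(1.7195, 1.05039, -0.344046)  len=0.4919
  (v0,v7,v4) [+--] → (1.7195, 1.05039, -0.344046)–(1.7195, 1.64632, 0)  len=0.6881
  (v20,v0,v21) [-+-] → (1.7195, -1.64632, 0)–(1.7195, -1.05039, 0.344046)  len=0.6881
  (v21,v0,v1) [-++] → (1.7195, -1.05039, 0.344046)–(1.7195, -0.624393, 0.59)  len=0.4919
  (v21,v1,v22) [-+-] → (1.7195, -0.624393, 0.59)–(1.7195, -0.348456, 0.430678)  len=0.3186
  (v22,v1,v2) [-+-] → (1.7195, -0.348456, 0.430678)–(1.7195, 0, 0.2295)  len=0.4024
  (v23,v2,v3) [--+] → (1.7195, 0, -0.2295)–(1.7195, -0.624393, -0.59)  len=0.7210
  (v23,v3,v20) [-+-] → (1.7195, -0.624393, -0.59)–(1.7195, -1.1189, -0.304503)  len=0.5710
  (v20,v3,v0) [-++] → (1.7195, -1.1189, -0.304503)–(1.7195, -1.64632, 0)  len=0.6090

Chained into 1 loop(s):
  loop 1: 14 segments, perimeter = 7.6040
Total perimeter = 7.604


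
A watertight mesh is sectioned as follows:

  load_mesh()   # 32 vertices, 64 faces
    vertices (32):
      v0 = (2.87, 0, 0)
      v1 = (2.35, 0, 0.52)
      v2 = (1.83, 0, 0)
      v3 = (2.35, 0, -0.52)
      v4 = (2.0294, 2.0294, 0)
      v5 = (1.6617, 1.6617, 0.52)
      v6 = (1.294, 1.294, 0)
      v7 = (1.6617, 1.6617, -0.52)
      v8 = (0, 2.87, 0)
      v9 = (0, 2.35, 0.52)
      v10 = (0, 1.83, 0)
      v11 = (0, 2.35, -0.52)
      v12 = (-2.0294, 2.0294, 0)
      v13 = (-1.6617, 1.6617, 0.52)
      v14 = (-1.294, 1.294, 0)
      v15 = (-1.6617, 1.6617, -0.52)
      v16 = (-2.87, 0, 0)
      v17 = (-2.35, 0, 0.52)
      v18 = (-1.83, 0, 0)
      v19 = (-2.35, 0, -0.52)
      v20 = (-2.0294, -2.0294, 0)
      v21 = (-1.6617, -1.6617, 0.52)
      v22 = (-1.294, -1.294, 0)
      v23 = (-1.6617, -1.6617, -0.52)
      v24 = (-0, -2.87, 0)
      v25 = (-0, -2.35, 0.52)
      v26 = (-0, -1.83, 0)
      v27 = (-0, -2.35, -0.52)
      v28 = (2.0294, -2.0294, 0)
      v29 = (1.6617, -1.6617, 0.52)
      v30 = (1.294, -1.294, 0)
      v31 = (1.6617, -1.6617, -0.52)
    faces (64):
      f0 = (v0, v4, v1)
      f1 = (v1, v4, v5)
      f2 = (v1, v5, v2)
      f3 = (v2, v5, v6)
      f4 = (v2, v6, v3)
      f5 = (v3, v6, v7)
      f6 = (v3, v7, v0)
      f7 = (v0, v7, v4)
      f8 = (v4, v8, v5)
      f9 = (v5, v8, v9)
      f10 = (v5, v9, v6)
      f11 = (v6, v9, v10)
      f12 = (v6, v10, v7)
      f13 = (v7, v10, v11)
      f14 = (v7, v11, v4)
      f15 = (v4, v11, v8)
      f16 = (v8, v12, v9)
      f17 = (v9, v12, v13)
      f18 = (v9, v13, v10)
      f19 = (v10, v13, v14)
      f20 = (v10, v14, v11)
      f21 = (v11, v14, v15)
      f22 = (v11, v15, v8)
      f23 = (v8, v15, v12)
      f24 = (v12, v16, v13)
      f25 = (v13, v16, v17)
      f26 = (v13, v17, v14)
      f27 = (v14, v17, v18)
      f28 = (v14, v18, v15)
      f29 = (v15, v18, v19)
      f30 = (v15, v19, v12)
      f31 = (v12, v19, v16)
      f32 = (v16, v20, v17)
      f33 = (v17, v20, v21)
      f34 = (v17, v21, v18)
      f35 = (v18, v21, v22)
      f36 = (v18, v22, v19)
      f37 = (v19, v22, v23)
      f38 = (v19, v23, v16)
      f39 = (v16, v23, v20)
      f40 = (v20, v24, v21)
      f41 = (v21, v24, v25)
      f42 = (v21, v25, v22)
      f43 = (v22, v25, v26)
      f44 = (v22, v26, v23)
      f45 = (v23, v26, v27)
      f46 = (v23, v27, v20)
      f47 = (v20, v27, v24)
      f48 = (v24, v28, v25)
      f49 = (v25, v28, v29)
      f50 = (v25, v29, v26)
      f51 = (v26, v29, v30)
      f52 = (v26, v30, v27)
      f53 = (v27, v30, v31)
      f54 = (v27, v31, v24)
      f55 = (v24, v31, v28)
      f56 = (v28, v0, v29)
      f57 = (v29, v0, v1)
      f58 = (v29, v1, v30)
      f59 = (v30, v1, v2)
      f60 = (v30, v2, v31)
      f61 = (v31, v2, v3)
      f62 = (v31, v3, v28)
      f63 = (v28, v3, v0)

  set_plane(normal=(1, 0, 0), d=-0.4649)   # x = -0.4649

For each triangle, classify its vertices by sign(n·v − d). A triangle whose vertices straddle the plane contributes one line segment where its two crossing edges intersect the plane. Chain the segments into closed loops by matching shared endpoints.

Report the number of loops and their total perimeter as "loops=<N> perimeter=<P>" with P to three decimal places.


Straddling triangles (16 of 64):
  (v8,v12,v9) [+-+] → (-0.4649, 2.67743, 0)–(-0.4649, 2.27656, 0.400877)  len=0.5669
  (v9,v12,v13) [+--] → (-0.4649, 2.27656, 0.400877)–(-0.4649, 2.15743, 0.52)  len=0.1685
  (v9,v13,v10) [+-+] → (-0.4649, 2.15743, 0.52)–(-0.4649, 1.78291, 0.145482)  len=0.5296
  (v10,v13,v14) [+--] → (-0.4649, 1.78291, 0.145482)–(-0.4649, 1.63743, 0)  len=0.2057
  (v10,v14,v11) [+-+] → (-0.4649, 1.63743, 0)–(-0.4649, 1.97061, -0.333178)  len=0.4712
  (v11,v14,v15) [+--] → (-0.4649, 1.97061, -0.333178)–(-0.4649, 2.15743, -0.52)  len=0.2642
  (v11,v15,v8) [+-+] → (-0.4649, 2.15743, -0.52)–(-0.4649, 2.53195, -0.145482)  len=0.5296
  (v8,v15,v12) [+--] → (-0.4649, 2.53195, -0.145482)–(-0.4649, 2.67743, 0)  len=0.2057
  (v20,v24,v21) [-+-] → (-0.4649, -2.67743, 0)–(-0.4649, -2.53195, 0.145482)  len=0.2057
  (v21,v24,v25) [-++] → (-0.4649, -2.53195, 0.145482)–(-0.4649, -2.15743, 0.52)  len=0.5296
  (v21,v25,v22) [-+-] → (-0.4649, -2.15743, 0.52)–(-0.4649, -1.97061, 0.333178)  len=0.2642
  (v22,v25,v26) [-++] → (-0.4649, -1.97061, 0.333178)–(-0.4649, -1.63743, 0)  len=0.4712
  (v22,v26,v23) [-+-] → (-0.4649, -1.63743, 0)–(-0.4649, -1.78291, -0.145482)  len=0.2057
  (v23,v26,v27) [-++] → (-0.4649, -1.78291, -0.145482)–(-0.4649, -2.15743, -0.52)  len=0.5296
  (v23,v27,v20) [-+-] → (-0.4649, -2.15743, -0.52)–(-0.4649, -2.27656, -0.400877)  len=0.1685
  (v20,v27,v24) [-++] → (-0.4649, -2.27656, -0.400877)–(-0.4649, -2.67743, 0)  len=0.5669

Chained into 2 loop(s):
  loop 1: 8 segments, perimeter = 2.9416
  loop 2: 8 segments, perimeter = 2.9416
Total perimeter = 5.883

loops=2 perimeter=5.883


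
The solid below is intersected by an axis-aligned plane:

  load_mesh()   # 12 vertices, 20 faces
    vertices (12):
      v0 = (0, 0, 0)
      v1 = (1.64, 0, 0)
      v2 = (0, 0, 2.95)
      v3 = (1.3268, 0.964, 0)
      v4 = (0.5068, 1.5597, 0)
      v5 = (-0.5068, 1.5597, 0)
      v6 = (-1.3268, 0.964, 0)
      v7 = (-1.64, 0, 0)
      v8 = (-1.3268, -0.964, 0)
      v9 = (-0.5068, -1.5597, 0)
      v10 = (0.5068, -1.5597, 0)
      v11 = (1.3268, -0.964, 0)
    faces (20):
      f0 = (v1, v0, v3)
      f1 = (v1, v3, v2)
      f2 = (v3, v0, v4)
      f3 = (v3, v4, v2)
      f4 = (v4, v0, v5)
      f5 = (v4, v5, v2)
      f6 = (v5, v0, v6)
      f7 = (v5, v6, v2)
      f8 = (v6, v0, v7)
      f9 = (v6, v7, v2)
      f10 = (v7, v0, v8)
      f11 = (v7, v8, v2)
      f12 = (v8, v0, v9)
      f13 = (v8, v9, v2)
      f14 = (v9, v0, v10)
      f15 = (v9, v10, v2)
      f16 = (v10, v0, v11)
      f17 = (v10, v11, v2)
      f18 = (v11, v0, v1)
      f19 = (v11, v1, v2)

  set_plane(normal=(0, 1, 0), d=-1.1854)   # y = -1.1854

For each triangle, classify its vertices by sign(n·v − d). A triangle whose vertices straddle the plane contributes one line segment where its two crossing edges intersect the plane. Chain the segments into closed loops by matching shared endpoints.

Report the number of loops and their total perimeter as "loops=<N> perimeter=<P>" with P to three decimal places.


Straddling triangles (6 of 20):
  (v8,v0,v9) [++-] → (-0.385177, -1.1854, 0)–(-1.02204, -1.1854, 0)  len=0.6369
  (v8,v9,v2) [+-+] → (-1.02204, -1.1854, 0)–(-0.385177, -1.1854, 0.707947)  len=0.9522
  (v9,v0,v10) [-+-] → (-0.385177, -1.1854, 0)–(0.385177, -1.1854, 0)  len=0.7704
  (v9,v10,v2) [--+] → (0.385177, -1.1854, 0.707947)–(-0.385177, -1.1854, 0.707947)  len=0.7704
  (v10,v0,v11) [-++] → (0.385177, -1.1854, 0)–(1.02204, -1.1854, 0)  len=0.6369
  (v10,v11,v2) [-++] → (1.02204, -1.1854, 0)–(0.385177, -1.1854, 0.707947)  len=0.9522

Chained into 1 loop(s):
  loop 1: 6 segments, perimeter = 4.7189
Total perimeter = 4.719

loops=1 perimeter=4.719


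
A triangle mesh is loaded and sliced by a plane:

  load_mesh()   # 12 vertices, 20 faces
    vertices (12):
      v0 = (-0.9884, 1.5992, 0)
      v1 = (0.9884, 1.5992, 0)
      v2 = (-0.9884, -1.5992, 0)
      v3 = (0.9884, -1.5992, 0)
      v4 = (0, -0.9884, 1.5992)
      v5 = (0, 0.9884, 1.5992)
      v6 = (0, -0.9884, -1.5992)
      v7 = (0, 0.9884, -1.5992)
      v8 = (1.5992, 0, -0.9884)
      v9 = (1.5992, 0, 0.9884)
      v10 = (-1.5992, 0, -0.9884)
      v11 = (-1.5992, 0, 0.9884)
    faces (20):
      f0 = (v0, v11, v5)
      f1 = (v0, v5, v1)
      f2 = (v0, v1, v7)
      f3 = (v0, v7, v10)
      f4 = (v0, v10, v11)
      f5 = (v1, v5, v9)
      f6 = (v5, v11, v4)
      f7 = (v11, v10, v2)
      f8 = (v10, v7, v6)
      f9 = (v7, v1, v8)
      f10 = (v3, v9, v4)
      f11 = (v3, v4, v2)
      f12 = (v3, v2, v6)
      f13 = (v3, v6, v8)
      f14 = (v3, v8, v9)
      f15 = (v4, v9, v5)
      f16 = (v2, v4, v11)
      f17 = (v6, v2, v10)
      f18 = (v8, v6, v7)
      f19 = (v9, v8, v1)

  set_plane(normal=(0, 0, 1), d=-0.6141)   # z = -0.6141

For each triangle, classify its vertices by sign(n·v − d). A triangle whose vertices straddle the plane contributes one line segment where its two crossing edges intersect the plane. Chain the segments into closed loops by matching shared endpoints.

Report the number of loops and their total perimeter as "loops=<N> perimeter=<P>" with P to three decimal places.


Straddling triangles (10 of 20):
  (v0,v1,v7) [++-] → (0.60885, 1.36465, -0.6141)–(-0.60885, 1.36465, -0.6141)  len=1.2177
  (v0,v7,v10) [+--] → (-0.60885, 1.36465, -0.6141)–(-1.36789, 0.605606, -0.6141)  len=1.0735
  (v0,v10,v11) [+-+] → (-1.36789, 0.605606, -0.6141)–(-1.5992, 0, -0.6141)  len=0.6483
  (v11,v10,v2) [+-+] → (-1.5992, 0, -0.6141)–(-1.36789, -0.605606, -0.6141)  len=0.6483
  (v7,v1,v8) [-+-] → (0.60885, 1.36465, -0.6141)–(1.36789, 0.605606, -0.6141)  len=1.0735
  (v3,v2,v6) [++-] → (-0.60885, -1.36465, -0.6141)–(0.60885, -1.36465, -0.6141)  len=1.2177
  (v3,v6,v8) [+--] → (0.60885, -1.36465, -0.6141)–(1.36789, -0.605606, -0.6141)  len=1.0735
  (v3,v8,v9) [+-+] → (1.36789, -0.605606, -0.6141)–(1.5992, 0, -0.6141)  len=0.6483
  (v6,v2,v10) [-+-] → (-0.60885, -1.36465, -0.6141)–(-1.36789, -0.605606, -0.6141)  len=1.0735
  (v9,v8,v1) [+-+] → (1.5992, 0, -0.6141)–(1.36789, 0.605606, -0.6141)  len=0.6483

Chained into 1 loop(s):
  loop 1: 10 segments, perimeter = 9.3223
Total perimeter = 9.322

loops=1 perimeter=9.322


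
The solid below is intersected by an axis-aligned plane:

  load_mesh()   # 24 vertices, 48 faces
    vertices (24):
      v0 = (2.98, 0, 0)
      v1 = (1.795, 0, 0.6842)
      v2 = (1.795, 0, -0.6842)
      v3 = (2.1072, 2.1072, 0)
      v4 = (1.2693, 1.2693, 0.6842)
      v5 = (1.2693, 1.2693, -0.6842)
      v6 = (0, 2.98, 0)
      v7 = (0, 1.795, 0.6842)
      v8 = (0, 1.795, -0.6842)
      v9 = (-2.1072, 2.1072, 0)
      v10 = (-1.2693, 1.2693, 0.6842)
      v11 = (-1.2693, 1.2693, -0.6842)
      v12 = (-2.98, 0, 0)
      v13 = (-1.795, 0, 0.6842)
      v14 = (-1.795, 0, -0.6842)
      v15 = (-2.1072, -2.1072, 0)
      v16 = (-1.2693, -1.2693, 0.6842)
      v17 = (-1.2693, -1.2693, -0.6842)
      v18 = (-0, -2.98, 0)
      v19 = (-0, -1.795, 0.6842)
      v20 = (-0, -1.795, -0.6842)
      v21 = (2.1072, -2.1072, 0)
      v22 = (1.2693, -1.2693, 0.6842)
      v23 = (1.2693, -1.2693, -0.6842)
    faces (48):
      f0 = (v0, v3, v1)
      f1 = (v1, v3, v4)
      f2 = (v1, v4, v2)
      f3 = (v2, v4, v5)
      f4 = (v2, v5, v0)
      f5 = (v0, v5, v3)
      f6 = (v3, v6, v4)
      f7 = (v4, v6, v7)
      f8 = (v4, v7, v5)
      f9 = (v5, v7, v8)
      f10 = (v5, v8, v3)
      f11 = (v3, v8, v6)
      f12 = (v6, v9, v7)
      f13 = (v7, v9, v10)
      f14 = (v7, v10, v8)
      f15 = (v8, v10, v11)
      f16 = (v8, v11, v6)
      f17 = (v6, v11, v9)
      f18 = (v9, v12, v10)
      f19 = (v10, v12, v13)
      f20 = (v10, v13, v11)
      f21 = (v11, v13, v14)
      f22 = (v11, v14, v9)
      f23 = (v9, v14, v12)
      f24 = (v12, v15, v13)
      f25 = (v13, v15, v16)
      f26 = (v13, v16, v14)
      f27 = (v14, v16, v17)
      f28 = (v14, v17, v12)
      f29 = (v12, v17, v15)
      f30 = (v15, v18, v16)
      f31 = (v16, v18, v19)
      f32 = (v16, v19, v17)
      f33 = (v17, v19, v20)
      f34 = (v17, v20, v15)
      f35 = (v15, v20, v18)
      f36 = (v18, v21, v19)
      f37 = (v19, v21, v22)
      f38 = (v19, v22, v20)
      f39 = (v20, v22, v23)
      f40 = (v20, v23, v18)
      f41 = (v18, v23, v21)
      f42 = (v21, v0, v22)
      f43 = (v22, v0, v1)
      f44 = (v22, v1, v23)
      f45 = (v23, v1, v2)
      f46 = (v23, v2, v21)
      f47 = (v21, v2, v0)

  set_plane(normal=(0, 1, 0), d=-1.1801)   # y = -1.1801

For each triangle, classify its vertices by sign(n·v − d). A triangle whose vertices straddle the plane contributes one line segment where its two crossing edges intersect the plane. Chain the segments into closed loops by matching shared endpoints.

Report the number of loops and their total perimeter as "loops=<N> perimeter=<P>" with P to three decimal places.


Straddling triangles (12 of 48):
  (v12,v15,v13) [+-+] → (-2.4912, -1.1801, 0)–(-1.96984, -1.1801, 0.301026)  len=0.6020
  (v13,v15,v16) [+--] → (-1.96984, -1.1801, 0.301026)–(-1.30624, -1.1801, 0.6842)  len=0.7663
  (v13,v16,v14) [+-+] → (-1.30624, -1.1801, 0.6842)–(-1.30624, -1.1801, 0.588036)  len=0.0962
  (v14,v16,v17) [+--] → (-1.30624, -1.1801, 0.588036)–(-1.30624, -1.1801, -0.6842)  len=1.2722
  (v14,v17,v12) [+-+] → (-1.30624, -1.1801, -0.6842)–(-1.38952, -1.1801, -0.636118)  len=0.0962
  (v12,v17,v15) [+--] → (-1.38952, -1.1801, -0.636118)–(-2.4912, -1.1801, 0)  len=1.2721
  (v21,v0,v22) [-+-] → (2.4912, -1.1801, 0)–(1.38952, -1.1801, 0.636118)  len=1.2721
  (v22,v0,v1) [-++] → (1.38952, -1.1801, 0.636118)–(1.30624, -1.1801, 0.6842)  len=0.0962
  (v22,v1,v23) [-+-] → (1.30624, -1.1801, 0.6842)–(1.30624, -1.1801, -0.588036)  len=1.2722
  (v23,v1,v2) [-++] → (1.30624, -1.1801, -0.588036)–(1.30624, -1.1801, -0.6842)  len=0.0962
  (v23,v2,v21) [-+-] → (1.30624, -1.1801, -0.6842)–(1.96984, -1.1801, -0.301026)  len=0.7663
  (v21,v2,v0) [-++] → (1.96984, -1.1801, -0.301026)–(2.4912, -1.1801, 0)  len=0.6020

Chained into 2 loop(s):
  loop 1: 6 segments, perimeter = 4.1050
  loop 2: 6 segments, perimeter = 4.1050
Total perimeter = 8.210

loops=2 perimeter=8.210


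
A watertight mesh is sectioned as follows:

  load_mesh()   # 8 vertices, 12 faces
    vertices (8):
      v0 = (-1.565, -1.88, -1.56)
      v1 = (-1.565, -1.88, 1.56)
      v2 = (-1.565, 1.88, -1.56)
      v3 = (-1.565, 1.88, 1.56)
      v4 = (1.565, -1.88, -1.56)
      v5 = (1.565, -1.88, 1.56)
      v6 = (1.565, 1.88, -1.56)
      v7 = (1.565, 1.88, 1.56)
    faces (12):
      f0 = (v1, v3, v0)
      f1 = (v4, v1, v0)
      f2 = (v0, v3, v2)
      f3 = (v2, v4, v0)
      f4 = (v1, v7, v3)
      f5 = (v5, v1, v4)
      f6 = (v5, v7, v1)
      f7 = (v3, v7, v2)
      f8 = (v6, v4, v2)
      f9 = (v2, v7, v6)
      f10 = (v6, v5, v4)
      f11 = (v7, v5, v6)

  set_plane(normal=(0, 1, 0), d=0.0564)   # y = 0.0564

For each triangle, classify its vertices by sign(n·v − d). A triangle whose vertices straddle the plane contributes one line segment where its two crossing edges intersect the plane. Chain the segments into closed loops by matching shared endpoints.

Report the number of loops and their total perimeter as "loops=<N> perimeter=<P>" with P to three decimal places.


loops=1 perimeter=12.500

Straddling triangles (8 of 12):
  (v1,v3,v0) [-+-] → (-1.565, 0.0564, 1.56)–(-1.565, 0.0564, 0.0468)  len=1.5132
  (v0,v3,v2) [-++] → (-1.565, 0.0564, 0.0468)–(-1.565, 0.0564, -1.56)  len=1.6068
  (v2,v4,v0) [+--] → (-0.04695, 0.0564, -1.56)–(-1.565, 0.0564, -1.56)  len=1.5180
  (v1,v7,v3) [-++] → (0.04695, 0.0564, 1.56)–(-1.565, 0.0564, 1.56)  len=1.6119
  (v5,v7,v1) [-+-] → (1.565, 0.0564, 1.56)–(0.04695, 0.0564, 1.56)  len=1.5180
  (v6,v4,v2) [+-+] → (1.565, 0.0564, -1.56)–(-0.04695, 0.0564, -1.56)  len=1.6119
  (v6,v5,v4) [+--] → (1.565, 0.0564, -0.0468)–(1.565, 0.0564, -1.56)  len=1.5132
  (v7,v5,v6) [+-+] → (1.565, 0.0564, 1.56)–(1.565, 0.0564, -0.0468)  len=1.6068

Chained into 1 loop(s):
  loop 1: 8 segments, perimeter = 12.5000
Total perimeter = 12.500


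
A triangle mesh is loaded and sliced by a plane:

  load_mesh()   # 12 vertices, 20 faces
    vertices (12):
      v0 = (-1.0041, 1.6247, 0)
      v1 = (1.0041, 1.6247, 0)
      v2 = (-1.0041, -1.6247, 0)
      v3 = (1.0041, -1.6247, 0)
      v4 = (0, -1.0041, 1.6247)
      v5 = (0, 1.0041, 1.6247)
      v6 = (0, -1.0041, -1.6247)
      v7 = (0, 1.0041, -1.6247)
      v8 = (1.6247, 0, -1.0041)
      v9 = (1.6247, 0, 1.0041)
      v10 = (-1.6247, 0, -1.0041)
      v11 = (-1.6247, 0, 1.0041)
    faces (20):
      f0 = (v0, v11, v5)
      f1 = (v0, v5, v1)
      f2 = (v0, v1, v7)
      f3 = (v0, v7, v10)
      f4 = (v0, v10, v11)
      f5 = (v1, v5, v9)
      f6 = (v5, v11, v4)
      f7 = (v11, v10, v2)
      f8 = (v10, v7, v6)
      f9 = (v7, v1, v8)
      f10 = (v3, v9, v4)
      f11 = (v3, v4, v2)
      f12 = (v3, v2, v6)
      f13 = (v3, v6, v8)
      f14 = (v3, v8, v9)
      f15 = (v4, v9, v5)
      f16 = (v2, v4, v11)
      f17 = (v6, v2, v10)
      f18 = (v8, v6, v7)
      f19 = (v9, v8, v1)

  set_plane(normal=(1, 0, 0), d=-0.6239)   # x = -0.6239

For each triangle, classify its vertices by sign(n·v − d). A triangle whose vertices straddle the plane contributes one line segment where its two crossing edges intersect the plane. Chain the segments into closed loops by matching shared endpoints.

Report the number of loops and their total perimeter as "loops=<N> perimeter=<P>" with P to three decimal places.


loops=1 perimeter=9.471

Straddling triangles (10 of 20):
  (v0,v11,v5) [--+] → (-0.6239, 0.618516, 1.38638)–(-0.6239, 1.38971, 0.615189)  len=1.0906
  (v0,v5,v1) [-++] → (-0.6239, 1.38971, 0.615189)–(-0.6239, 1.6247, 0)  len=0.6585
  (v0,v1,v7) [-++] → (-0.6239, 1.6247, 0)–(-0.6239, 1.38971, -0.615189)  len=0.6585
  (v0,v7,v10) [-+-] → (-0.6239, 1.38971, -0.615189)–(-0.6239, 0.618516, -1.38638)  len=1.0906
  (v5,v11,v4) [+-+] → (-0.6239, 0.618516, 1.38638)–(-0.6239, -0.618516, 1.38638)  len=1.2370
  (v10,v7,v6) [-++] → (-0.6239, 0.618516, -1.38638)–(-0.6239, -0.618516, -1.38638)  len=1.2370
  (v3,v4,v2) [++-] → (-0.6239, -1.38971, 0.615189)–(-0.6239, -1.6247, 0)  len=0.6585
  (v3,v2,v6) [+-+] → (-0.6239, -1.6247, 0)–(-0.6239, -1.38971, -0.615189)  len=0.6585
  (v2,v4,v11) [-+-] → (-0.6239, -1.38971, 0.615189)–(-0.6239, -0.618516, 1.38638)  len=1.0906
  (v6,v2,v10) [+--] → (-0.6239, -1.38971, -0.615189)–(-0.6239, -0.618516, -1.38638)  len=1.0906

Chained into 1 loop(s):
  loop 1: 10 segments, perimeter = 9.4708
Total perimeter = 9.471


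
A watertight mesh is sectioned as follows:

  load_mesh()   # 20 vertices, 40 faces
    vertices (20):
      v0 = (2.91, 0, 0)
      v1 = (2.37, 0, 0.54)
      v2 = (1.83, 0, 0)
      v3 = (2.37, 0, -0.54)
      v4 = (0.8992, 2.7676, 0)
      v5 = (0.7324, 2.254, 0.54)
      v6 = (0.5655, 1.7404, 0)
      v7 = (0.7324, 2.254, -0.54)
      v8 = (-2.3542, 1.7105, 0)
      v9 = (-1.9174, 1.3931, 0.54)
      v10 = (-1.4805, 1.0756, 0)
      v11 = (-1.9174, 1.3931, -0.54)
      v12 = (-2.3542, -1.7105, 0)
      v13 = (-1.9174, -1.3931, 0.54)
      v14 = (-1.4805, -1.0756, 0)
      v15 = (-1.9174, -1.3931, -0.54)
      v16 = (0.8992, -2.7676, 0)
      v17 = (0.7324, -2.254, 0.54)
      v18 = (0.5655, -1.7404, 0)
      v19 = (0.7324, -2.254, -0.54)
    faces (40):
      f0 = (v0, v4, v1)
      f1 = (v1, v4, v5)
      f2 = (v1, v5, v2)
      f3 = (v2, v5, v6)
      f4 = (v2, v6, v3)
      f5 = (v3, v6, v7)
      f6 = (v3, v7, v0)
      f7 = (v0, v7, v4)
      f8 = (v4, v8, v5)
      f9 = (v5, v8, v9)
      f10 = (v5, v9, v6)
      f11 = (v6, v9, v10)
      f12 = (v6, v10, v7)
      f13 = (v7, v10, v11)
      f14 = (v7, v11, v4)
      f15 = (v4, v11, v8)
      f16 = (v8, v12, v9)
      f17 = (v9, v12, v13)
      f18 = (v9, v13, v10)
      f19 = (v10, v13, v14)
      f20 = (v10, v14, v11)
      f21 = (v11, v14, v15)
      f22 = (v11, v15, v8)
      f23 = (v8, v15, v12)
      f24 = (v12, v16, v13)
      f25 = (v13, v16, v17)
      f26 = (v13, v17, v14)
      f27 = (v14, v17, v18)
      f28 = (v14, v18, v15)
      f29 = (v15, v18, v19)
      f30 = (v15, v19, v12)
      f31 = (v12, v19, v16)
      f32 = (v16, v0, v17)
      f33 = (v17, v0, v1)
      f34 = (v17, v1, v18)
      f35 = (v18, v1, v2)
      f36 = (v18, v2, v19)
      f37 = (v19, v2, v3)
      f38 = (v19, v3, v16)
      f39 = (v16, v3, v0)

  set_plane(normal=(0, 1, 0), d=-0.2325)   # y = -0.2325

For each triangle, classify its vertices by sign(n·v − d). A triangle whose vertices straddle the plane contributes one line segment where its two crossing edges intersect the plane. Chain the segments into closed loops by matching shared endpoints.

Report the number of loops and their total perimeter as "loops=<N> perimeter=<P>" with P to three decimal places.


Straddling triangles (16 of 40):
  (v8,v12,v9) [+-+] → (-2.3542, -0.2325, 0)–(-2.14619, -0.2325, 0.257159)  len=0.3308
  (v9,v12,v13) [+--] → (-2.14619, -0.2325, 0.257159)–(-1.9174, -0.2325, 0.54)  len=0.3638
  (v9,v13,v10) [+-+] → (-1.9174, -0.2325, 0.54)–(-1.712, -0.2325, 0.286132)  len=0.3266
  (v10,v13,v14) [+--] → (-1.712, -0.2325, 0.286132)–(-1.4805, -0.2325, 0)  len=0.3681
  (v10,v14,v11) [+-+] → (-1.4805, -0.2325, 0)–(-1.62971, -0.2325, -0.184419)  len=0.2372
  (v11,v14,v15) [+--] → (-1.62971, -0.2325, -0.184419)–(-1.9174, -0.2325, -0.54)  len=0.4574
  (v11,v15,v8) [+-+] → (-1.9174, -0.2325, -0.54)–(-2.08074, -0.2325, -0.338065)  len=0.2597
  (v8,v15,v12) [+--] → (-2.08074, -0.2325, -0.338065)–(-2.3542, -0.2325, 0)  len=0.4348
  (v16,v0,v17) [-+-] → (2.74108, -0.2325, 0)–(2.68538, -0.2325, 0.055701)  len=0.0788
  (v17,v0,v1) [-++] → (2.68538, -0.2325, 0.055701)–(2.20108, -0.2325, 0.54)  len=0.6849
  (v17,v1,v18) [-+-] → (2.20108, -0.2325, 0.54)–(2.12894, -0.2325, 0.467861)  len=0.1020
  (v18,v1,v2) [-++] → (2.12894, -0.2325, 0.467861)–(1.66108, -0.2325, 0)  len=0.6617
  (v18,v2,v19) [-+-] → (1.66108, -0.2325, 0)–(1.71678, -0.2325, -0.055701)  len=0.0788
  (v19,v2,v3) [-++] → (1.71678, -0.2325, -0.055701)–(2.20108, -0.2325, -0.54)  len=0.6849
  (v19,v3,v16) [-+-] → (2.20108, -0.2325, -0.54)–(2.24644, -0.2325, -0.494636)  len=0.0642
  (v16,v3,v0) [-++] → (2.24644, -0.2325, -0.494636)–(2.74108, -0.2325, 0)  len=0.6995

Chained into 2 loop(s):
  loop 1: 8 segments, perimeter = 2.7783
  loop 2: 8 segments, perimeter = 3.0547
Total perimeter = 5.833

loops=2 perimeter=5.833


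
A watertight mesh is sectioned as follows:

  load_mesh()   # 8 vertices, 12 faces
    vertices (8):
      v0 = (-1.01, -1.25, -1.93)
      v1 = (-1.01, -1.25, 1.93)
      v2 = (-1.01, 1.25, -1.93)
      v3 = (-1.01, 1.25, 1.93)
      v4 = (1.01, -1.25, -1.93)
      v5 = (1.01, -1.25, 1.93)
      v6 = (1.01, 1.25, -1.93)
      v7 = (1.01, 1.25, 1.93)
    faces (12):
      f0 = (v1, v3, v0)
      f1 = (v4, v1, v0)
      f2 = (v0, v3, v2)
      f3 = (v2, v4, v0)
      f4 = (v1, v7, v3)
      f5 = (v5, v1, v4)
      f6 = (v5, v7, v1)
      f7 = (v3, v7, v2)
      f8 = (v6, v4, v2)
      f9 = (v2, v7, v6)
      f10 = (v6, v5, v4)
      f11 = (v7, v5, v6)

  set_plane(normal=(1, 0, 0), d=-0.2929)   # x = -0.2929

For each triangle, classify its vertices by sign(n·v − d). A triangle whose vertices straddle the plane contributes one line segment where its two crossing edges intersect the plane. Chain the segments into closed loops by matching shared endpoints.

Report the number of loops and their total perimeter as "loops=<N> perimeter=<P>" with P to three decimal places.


loops=1 perimeter=12.720

Straddling triangles (8 of 12):
  (v4,v1,v0) [+--] → (-0.2929, -1.25, 0.5597)–(-0.2929, -1.25, -1.93)  len=2.4897
  (v2,v4,v0) [-+-] → (-0.2929, 0.3625, -1.93)–(-0.2929, -1.25, -1.93)  len=1.6125
  (v1,v7,v3) [-+-] → (-0.2929, -0.3625, 1.93)–(-0.2929, 1.25, 1.93)  len=1.6125
  (v5,v1,v4) [+-+] → (-0.2929, -1.25, 1.93)–(-0.2929, -1.25, 0.5597)  len=1.3703
  (v5,v7,v1) [++-] → (-0.2929, -0.3625, 1.93)–(-0.2929, -1.25, 1.93)  len=0.8875
  (v3,v7,v2) [-+-] → (-0.2929, 1.25, 1.93)–(-0.2929, 1.25, -0.5597)  len=2.4897
  (v6,v4,v2) [++-] → (-0.2929, 0.3625, -1.93)–(-0.2929, 1.25, -1.93)  len=0.8875
  (v2,v7,v6) [-++] → (-0.2929, 1.25, -0.5597)–(-0.2929, 1.25, -1.93)  len=1.3703

Chained into 1 loop(s):
  loop 1: 8 segments, perimeter = 12.7200
Total perimeter = 12.720


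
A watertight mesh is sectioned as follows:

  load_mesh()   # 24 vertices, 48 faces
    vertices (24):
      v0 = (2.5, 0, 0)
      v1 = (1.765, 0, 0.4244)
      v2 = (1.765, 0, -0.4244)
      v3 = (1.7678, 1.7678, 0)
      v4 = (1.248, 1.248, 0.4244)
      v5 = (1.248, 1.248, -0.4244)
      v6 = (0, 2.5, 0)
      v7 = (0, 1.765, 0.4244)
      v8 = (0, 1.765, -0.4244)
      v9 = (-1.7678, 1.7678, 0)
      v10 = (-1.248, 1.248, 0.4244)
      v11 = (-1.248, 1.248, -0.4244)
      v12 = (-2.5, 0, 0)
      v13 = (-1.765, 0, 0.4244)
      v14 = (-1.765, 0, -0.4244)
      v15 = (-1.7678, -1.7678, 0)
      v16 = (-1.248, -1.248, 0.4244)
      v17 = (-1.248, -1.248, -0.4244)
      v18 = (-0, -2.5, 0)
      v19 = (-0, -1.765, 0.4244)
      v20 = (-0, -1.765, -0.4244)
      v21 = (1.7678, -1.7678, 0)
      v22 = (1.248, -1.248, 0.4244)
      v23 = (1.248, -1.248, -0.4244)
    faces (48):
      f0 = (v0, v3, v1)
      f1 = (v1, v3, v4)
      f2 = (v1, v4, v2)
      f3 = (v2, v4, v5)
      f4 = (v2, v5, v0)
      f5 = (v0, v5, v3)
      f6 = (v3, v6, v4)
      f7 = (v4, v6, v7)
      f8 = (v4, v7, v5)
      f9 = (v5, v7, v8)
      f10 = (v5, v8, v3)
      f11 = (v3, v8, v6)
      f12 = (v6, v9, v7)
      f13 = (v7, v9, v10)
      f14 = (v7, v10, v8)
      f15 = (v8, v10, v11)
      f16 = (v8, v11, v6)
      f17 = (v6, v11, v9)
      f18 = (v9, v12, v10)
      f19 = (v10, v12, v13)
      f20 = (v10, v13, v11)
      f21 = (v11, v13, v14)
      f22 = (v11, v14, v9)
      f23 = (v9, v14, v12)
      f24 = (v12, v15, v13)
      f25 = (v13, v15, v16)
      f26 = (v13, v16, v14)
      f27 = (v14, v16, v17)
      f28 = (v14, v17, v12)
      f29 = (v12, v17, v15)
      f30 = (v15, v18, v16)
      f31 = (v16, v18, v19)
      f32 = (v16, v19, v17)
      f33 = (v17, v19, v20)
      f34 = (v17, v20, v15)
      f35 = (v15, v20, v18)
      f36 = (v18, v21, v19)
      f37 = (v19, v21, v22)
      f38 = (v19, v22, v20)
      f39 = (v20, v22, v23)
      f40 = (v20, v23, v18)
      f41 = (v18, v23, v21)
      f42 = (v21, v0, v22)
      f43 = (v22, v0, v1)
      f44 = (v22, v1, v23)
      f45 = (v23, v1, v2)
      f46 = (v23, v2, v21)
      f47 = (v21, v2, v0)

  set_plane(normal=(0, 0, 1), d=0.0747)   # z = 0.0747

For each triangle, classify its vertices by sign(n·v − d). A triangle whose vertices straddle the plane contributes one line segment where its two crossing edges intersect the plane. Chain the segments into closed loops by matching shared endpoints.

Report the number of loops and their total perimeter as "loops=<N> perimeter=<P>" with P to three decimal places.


Straddling triangles (32 of 48):
  (v0,v3,v1) [--+] → (1.76731, 1.45664, 0.0747)–(2.37063, 0, 0.0747)  len=1.5766
  (v1,v3,v4) [+-+] → (1.76731, 1.45664, 0.0747)–(1.67631, 1.67631, 0.0747)  len=0.2378
  (v1,v4,v2) [++-] → (1.461, 0.733832, 0.0747)–(1.765, 0, 0.0747)  len=0.7943
  (v2,v4,v5) [-+-] → (1.461, 0.733832, 0.0747)–(1.248, 1.248, 0.0747)  len=0.5565
  (v3,v6,v4) [--+] → (0.219664, 2.27963, 0.0747)–(1.67631, 1.67631, 0.0747)  len=1.5766
  (v4,v6,v7) [+-+] → (0.219664, 2.27963, 0.0747)–(0, 2.37063, 0.0747)  len=0.2378
  (v4,v7,v5) [++-] → (0.514168, 1.552, 0.0747)–(1.248, 1.248, 0.0747)  len=0.7943
  (v5,v7,v8) [-+-] → (0.514168, 1.552, 0.0747)–(0, 1.765, 0.0747)  len=0.5565
  (v6,v9,v7) [--+] → (-1.45664, 1.76731, 0.0747)–(0, 2.37063, 0.0747)  len=1.5766
  (v7,v9,v10) [+-+] → (-1.45664, 1.76731, 0.0747)–(-1.67631, 1.67631, 0.0747)  len=0.2378
  (v7,v10,v8) [++-] → (-0.733832, 1.461, 0.0747)–(0, 1.765, 0.0747)  len=0.7943
  (v8,v10,v11) [-+-] → (-0.733832, 1.461, 0.0747)–(-1.248, 1.248, 0.0747)  len=0.5565
  (v9,v12,v10) [--+] → (-2.27963, 0.219664, 0.0747)–(-1.67631, 1.67631, 0.0747)  len=1.5766
  (v10,v12,v13) [+-+] → (-2.27963, 0.219664, 0.0747)–(-2.37063, 0, 0.0747)  len=0.2378
  (v10,v13,v11) [++-] → (-1.552, 0.514168, 0.0747)–(-1.248, 1.248, 0.0747)  len=0.7943
  (v11,v13,v14) [-+-] → (-1.552, 0.514168, 0.0747)–(-1.765, 0, 0.0747)  len=0.5565
  (v12,v15,v13) [--+] → (-1.76731, -1.45664, 0.0747)–(-2.37063, 0, 0.0747)  len=1.5766
  (v13,v15,v16) [+-+] → (-1.76731, -1.45664, 0.0747)–(-1.67631, -1.67631, 0.0747)  len=0.2378
  (v13,v16,v14) [++-] → (-1.461, -0.733832, 0.0747)–(-1.765, 0, 0.0747)  len=0.7943
  (v14,v16,v17) [-+-] → (-1.461, -0.733832, 0.0747)–(-1.248, -1.248, 0.0747)  len=0.5565
  (v15,v18,v16) [--+] → (-0.219664, -2.27963, 0.0747)–(-1.67631, -1.67631, 0.0747)  len=1.5766
  (v16,v18,v19) [+-+] → (-0.219664, -2.27963, 0.0747)–(0, -2.37063, 0.0747)  len=0.2378
  (v16,v19,v17) [++-] → (-0.514168, -1.552, 0.0747)–(-1.248, -1.248, 0.0747)  len=0.7943
  (v17,v19,v20) [-+-] → (-0.514168, -1.552, 0.0747)–(0, -1.765, 0.0747)  len=0.5565
  (v18,v21,v19) [--+] → (1.45664, -1.76731, 0.0747)–(0, -2.37063, 0.0747)  len=1.5766
  (v19,v21,v22) [+-+] → (1.45664, -1.76731, 0.0747)–(1.67631, -1.67631, 0.0747)  len=0.2378
  (v19,v22,v20) [++-] → (0.733832, -1.461, 0.0747)–(0, -1.765, 0.0747)  len=0.7943
  (v20,v22,v23) [-+-] → (0.733832, -1.461, 0.0747)–(1.248, -1.248, 0.0747)  len=0.5565
  (v21,v0,v22) [--+] → (2.27963, -0.219664, 0.0747)–(1.67631, -1.67631, 0.0747)  len=1.5766
  (v22,v0,v1) [+-+] → (2.27963, -0.219664, 0.0747)–(2.37063, 0, 0.0747)  len=0.2378
  (v22,v1,v23) [++-] → (1.552, -0.514168, 0.0747)–(1.248, -1.248, 0.0747)  len=0.7943
  (v23,v1,v2) [-+-] → (1.552, -0.514168, 0.0747)–(1.765, 0, 0.0747)  len=0.5565

Chained into 2 loop(s):
  loop 1: 16 segments, perimeter = 14.5153
  loop 2: 16 segments, perimeter = 10.8068
Total perimeter = 25.322

loops=2 perimeter=25.322


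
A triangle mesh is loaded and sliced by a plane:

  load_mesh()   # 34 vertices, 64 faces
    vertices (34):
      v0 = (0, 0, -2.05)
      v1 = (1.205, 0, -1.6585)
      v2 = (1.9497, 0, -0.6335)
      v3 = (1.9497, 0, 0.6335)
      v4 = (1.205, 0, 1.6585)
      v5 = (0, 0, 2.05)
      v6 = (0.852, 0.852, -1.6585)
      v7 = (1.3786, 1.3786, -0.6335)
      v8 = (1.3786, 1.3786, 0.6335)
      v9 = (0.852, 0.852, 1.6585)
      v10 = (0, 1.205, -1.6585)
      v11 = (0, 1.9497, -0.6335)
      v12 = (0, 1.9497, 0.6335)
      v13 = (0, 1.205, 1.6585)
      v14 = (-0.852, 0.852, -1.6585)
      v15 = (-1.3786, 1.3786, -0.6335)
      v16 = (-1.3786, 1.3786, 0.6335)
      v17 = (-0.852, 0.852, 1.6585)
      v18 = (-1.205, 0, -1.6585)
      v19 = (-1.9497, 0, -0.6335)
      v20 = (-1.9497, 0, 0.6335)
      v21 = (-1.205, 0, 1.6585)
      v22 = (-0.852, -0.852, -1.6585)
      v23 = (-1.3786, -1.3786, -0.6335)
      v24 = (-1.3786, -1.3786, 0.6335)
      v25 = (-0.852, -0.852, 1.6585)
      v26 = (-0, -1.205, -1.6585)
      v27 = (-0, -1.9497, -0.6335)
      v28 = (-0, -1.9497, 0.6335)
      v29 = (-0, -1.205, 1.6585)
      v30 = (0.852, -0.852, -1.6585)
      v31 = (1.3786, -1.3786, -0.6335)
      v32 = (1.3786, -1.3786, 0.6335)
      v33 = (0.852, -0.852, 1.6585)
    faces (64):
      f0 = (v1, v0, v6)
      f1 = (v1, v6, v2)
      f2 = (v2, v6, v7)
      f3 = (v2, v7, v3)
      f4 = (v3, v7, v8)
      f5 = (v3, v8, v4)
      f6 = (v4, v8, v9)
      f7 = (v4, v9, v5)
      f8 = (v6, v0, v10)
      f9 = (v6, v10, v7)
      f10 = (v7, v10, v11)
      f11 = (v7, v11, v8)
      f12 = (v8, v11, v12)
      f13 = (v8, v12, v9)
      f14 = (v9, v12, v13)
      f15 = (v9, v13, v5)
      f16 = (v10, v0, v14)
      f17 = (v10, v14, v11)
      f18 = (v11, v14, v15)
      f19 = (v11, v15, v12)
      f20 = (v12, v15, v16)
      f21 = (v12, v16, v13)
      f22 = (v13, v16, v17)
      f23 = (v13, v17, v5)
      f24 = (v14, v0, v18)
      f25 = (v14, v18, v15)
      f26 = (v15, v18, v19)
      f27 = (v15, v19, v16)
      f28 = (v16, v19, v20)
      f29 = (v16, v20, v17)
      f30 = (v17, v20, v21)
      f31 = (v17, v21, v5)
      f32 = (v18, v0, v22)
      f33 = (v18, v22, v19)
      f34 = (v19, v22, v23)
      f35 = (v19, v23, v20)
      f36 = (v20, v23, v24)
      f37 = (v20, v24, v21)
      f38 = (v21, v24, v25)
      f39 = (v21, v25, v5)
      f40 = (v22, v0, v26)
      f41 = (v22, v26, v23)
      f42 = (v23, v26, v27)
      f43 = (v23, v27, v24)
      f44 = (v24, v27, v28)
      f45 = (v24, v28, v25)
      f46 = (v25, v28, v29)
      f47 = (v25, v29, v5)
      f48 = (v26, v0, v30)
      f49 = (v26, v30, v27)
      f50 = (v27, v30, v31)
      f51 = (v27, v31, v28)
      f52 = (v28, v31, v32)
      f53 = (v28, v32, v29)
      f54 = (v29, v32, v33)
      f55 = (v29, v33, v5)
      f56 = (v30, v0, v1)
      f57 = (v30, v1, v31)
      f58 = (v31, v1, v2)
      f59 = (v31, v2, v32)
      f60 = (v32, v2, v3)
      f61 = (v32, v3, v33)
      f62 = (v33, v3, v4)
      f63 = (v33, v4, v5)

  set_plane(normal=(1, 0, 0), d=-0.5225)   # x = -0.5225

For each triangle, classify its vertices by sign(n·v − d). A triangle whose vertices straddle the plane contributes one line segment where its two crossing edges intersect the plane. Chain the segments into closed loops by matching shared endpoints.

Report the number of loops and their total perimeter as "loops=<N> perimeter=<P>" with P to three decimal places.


Straddling triangles (20 of 64):
  (v10,v0,v14) [++-] → (-0.5225, 0.5225, -1.80991)–(-0.5225, 0.988518, -1.6585)  len=0.4900
  (v10,v14,v11) [+-+] → (-0.5225, 0.988518, -1.6585)–(-0.5225, 1.27652, -1.26209)  len=0.4900
  (v11,v14,v15) [+--] → (-0.5225, 1.27652, -1.26209)–(-0.5225, 1.73325, -0.6335)  len=0.7770
  (v11,v15,v12) [+-+] → (-0.5225, 1.73325, -0.6335)–(-0.5225, 1.73325, 0.153297)  len=0.7868
  (v12,v15,v16) [+--] → (-0.5225, 1.73325, 0.153297)–(-0.5225, 1.73325, 0.6335)  len=0.4802
  (v12,v16,v13) [+-+] → (-0.5225, 1.73325, 0.6335)–(-0.5225, 1.2708, 1.27002)  len=0.7868
  (v13,v16,v17) [+--] → (-0.5225, 1.2708, 1.27002)–(-0.5225, 0.988518, 1.6585)  len=0.4802
  (v13,v17,v5) [+-+] → (-0.5225, 0.988518, 1.6585)–(-0.5225, 0.5225, 1.80991)  len=0.4900
  (v14,v0,v18) [-+-] → (-0.5225, 0.5225, -1.80991)–(-0.5225, 0, -1.88024)  len=0.5272
  (v17,v21,v5) [--+] → (-0.5225, 0, 1.88024)–(-0.5225, 0.5225, 1.80991)  len=0.5272
  (v18,v0,v22) [-+-] → (-0.5225, 0, -1.88024)–(-0.5225, -0.5225, -1.80991)  len=0.5272
  (v21,v25,v5) [--+] → (-0.5225, -0.5225, 1.80991)–(-0.5225, 0, 1.88024)  len=0.5272
  (v22,v0,v26) [-++] → (-0.5225, -0.5225, -1.80991)–(-0.5225, -0.988518, -1.6585)  len=0.4900
  (v22,v26,v23) [-+-] → (-0.5225, -0.988518, -1.6585)–(-0.5225, -1.2708, -1.27002)  len=0.4802
  (v23,v26,v27) [-++] → (-0.5225, -1.2708, -1.27002)–(-0.5225, -1.73325, -0.6335)  len=0.7868
  (v23,v27,v24) [-+-] → (-0.5225, -1.73325, -0.6335)–(-0.5225, -1.73325, -0.153297)  len=0.4802
  (v24,v27,v28) [-++] → (-0.5225, -1.73325, -0.153297)–(-0.5225, -1.73325, 0.6335)  len=0.7868
  (v24,v28,v25) [-+-] → (-0.5225, -1.73325, 0.6335)–(-0.5225, -1.27652, 1.26209)  len=0.7770
  (v25,v28,v29) [-++] → (-0.5225, -1.27652, 1.26209)–(-0.5225, -0.988518, 1.6585)  len=0.4900
  (v25,v29,v5) [-++] → (-0.5225, -0.988518, 1.6585)–(-0.5225, -0.5225, 1.80991)  len=0.4900

Chained into 1 loop(s):
  loop 1: 20 segments, perimeter = 11.6708
Total perimeter = 11.671

loops=1 perimeter=11.671
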